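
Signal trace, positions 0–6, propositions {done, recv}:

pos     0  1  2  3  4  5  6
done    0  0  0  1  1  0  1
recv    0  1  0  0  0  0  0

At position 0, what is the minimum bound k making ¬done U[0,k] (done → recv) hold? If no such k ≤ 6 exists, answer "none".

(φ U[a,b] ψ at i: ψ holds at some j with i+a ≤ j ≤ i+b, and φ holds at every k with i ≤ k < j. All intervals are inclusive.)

Need earliest j ≥ 0 with (done → recv), and ¬done at every k in [0,j-1].
  j=0: rhs holds (empty prefix). k = 0.

0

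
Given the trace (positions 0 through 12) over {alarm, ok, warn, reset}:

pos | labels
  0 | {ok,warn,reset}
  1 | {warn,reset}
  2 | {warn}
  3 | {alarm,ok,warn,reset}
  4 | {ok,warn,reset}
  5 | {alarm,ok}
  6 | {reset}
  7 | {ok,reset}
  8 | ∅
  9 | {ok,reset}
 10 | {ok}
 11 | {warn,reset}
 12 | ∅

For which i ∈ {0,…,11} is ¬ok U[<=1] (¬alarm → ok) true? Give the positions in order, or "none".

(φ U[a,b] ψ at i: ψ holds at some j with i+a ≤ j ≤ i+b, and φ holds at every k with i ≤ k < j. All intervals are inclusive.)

0, 2, 3, 4, 5, 6, 7, 8, 9, 10

Evaluate at each i in [0,11]:
  i=0: ✓ (rhs at j=0)
  i=1: ✗ (no rhs in [1,2])
  i=2: ✓ (rhs at j=3; lhs holds on [2,2])
  i=3: ✓ (rhs at j=3)
  i=4: ✓ (rhs at j=4)
  i=5: ✓ (rhs at j=5)
  i=6: ✓ (rhs at j=7; lhs holds on [6,6])
  i=7: ✓ (rhs at j=7)
  i=8: ✓ (rhs at j=9; lhs holds on [8,8])
  i=9: ✓ (rhs at j=9)
  i=10: ✓ (rhs at j=10)
  i=11: ✗ (no rhs in [11,12])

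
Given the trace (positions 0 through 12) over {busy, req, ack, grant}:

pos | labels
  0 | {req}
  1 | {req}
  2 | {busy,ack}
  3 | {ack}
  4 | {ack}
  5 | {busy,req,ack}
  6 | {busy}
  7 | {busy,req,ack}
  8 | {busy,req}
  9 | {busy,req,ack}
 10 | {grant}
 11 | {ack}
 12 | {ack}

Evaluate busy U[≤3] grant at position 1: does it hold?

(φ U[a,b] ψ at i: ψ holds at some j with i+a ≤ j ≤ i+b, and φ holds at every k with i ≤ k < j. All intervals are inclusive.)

Does not hold

Need some j in [1,4] with grant, and busy at every k in [1,j-1].
  j=1: grant false.
  j=2: grant false.
  j=3: grant false.
  j=4: grant false.
No j in the window works → until fails.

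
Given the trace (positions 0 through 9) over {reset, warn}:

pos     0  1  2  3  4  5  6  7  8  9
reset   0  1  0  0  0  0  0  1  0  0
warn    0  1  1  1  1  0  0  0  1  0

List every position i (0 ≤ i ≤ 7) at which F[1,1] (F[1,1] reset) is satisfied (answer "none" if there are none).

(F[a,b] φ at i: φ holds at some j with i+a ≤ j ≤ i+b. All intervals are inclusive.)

5

Evaluate at each i in [0,7]:
  i=0: ✗ (none in [1,1])
  i=1: ✗ (none in [2,2])
  i=2: ✗ (none in [3,3])
  i=3: ✗ (none in [4,4])
  i=4: ✗ (none in [5,5])
  i=5: ✓ (witness j=6)
  i=6: ✗ (none in [7,7])
  i=7: ✗ (none in [8,8])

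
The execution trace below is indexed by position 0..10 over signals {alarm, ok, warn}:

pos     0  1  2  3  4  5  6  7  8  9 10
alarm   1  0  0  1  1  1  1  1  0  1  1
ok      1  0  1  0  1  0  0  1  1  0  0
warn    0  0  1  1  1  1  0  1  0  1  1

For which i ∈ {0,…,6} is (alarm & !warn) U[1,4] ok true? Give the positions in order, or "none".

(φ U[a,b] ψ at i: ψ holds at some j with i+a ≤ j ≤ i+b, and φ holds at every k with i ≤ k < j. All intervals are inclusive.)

Evaluate at each i in [0,6]:
  i=0: ✗ (lhs fails at k=1 before rhs at j=2)
  i=1: ✗ (lhs fails at k=1 before rhs at j=2)
  i=2: ✗ (lhs fails at k=2 before rhs at j=4)
  i=3: ✗ (lhs fails at k=3 before rhs at j=4)
  i=4: ✗ (lhs fails at k=4 before rhs at j=7)
  i=5: ✗ (lhs fails at k=5 before rhs at j=7)
  i=6: ✓ (rhs at j=7; lhs holds on [6,6])

6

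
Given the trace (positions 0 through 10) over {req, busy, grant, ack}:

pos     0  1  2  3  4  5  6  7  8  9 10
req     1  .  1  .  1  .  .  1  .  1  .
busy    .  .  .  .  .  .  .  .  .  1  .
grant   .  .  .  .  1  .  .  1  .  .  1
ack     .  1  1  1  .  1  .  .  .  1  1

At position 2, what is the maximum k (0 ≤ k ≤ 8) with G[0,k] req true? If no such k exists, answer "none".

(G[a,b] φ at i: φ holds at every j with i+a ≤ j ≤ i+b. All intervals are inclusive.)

req must hold from j=2 onward; find where it first fails.
  j=2: holds
  j=3: fails
Holds on [2,2], so largest k = 0.

0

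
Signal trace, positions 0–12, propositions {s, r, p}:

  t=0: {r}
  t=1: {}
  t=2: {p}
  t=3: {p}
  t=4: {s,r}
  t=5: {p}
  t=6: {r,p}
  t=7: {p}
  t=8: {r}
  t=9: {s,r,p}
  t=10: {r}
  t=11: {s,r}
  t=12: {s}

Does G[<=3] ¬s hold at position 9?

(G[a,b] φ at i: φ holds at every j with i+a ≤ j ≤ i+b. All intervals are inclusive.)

Check ¬s at every j in [9,12]:
  j=9: false
  j=10: true
  j=11: false
  j=12: false
Fails at j=9 → formula fails.

False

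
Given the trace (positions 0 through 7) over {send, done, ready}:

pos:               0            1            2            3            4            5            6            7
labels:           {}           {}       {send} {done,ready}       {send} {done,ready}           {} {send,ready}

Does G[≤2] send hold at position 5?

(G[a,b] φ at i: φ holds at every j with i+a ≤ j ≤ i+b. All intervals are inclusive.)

Check send at every j in [5,7]:
  j=5: false
  j=6: false
  j=7: true
Fails at j=5 → formula fails.

Does not hold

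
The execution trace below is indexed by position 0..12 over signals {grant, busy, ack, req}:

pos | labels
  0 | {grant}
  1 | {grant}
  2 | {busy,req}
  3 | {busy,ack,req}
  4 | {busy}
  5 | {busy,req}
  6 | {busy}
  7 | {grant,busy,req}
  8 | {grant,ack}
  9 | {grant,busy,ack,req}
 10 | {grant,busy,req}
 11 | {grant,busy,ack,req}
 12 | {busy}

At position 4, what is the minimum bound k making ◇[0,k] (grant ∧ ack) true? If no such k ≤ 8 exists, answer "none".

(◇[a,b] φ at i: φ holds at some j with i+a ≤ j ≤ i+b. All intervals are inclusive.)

4

Scan j = 4,5,… for (grant ∧ ack):
  j=4: fails
  j=5: fails
  j=6: fails
  j=7: fails
  j=8: holds
First hit at j=8, so smallest k = 8-4 = 4.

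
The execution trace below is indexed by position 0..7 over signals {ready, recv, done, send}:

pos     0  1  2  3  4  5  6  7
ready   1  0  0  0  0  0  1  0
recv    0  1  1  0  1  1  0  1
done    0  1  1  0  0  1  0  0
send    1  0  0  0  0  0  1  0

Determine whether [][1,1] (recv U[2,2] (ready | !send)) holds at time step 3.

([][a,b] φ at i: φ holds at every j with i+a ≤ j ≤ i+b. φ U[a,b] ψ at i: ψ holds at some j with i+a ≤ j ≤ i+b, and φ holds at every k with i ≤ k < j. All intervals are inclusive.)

Check (recv U[2,2] (ready | !send)) at every j in [4,4]:
  j=4: holds
All positions satisfy it → formula holds.

Yes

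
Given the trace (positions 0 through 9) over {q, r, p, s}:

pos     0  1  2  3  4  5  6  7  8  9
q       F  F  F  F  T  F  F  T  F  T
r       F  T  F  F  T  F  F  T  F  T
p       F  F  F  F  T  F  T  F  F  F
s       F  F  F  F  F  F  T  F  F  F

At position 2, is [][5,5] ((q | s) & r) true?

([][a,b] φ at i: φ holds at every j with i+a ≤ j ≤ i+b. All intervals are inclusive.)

Check ((q | s) & r) at every j in [7,7]:
  j=7: true
All positions satisfy it → formula holds.

True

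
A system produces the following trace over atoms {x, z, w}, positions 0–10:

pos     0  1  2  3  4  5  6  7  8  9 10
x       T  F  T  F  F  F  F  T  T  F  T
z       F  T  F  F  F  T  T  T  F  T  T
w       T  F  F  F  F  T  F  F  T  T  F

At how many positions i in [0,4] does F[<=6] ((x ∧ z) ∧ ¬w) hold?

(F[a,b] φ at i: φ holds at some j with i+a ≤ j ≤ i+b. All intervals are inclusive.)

4

Evaluate at each i in [0,4]:
  i=0: ✗ (none in [0,6])
  i=1: ✓ (witness j=7)
  i=2: ✓ (witness j=7)
  i=3: ✓ (witness j=7)
  i=4: ✓ (witness j=7)
Positions where it holds: {1, 2, 3, 4} → 4.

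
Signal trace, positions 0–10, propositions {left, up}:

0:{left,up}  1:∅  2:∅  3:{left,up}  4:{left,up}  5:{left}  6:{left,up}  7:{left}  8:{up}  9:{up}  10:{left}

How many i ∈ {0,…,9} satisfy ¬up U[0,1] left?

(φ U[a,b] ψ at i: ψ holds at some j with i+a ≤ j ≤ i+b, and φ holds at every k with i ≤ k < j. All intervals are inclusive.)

Evaluate at each i in [0,9]:
  i=0: ✓ (rhs at j=0)
  i=1: ✗ (no rhs in [1,2])
  i=2: ✓ (rhs at j=3; lhs holds on [2,2])
  i=3: ✓ (rhs at j=3)
  i=4: ✓ (rhs at j=4)
  i=5: ✓ (rhs at j=5)
  i=6: ✓ (rhs at j=6)
  i=7: ✓ (rhs at j=7)
  i=8: ✗ (no rhs in [8,9])
  i=9: ✗ (lhs fails at k=9 before rhs at j=10)
Positions where it holds: {0, 2, 3, 4, 5, 6, 7} → 7.

7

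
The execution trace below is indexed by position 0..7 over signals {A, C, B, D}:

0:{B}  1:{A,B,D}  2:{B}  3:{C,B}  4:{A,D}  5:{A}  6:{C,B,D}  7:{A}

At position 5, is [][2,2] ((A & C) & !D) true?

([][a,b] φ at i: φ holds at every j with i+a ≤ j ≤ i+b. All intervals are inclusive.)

Check ((A & C) & !D) at every j in [7,7]:
  j=7: false
Fails at j=7 → formula fails.

Does not hold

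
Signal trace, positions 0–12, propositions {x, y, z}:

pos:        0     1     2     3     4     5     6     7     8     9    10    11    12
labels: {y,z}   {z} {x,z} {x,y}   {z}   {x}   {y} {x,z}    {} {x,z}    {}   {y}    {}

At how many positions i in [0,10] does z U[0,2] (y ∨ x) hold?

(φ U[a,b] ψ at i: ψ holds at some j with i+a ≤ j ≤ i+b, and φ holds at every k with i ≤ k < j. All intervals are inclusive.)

9

Evaluate at each i in [0,10]:
  i=0: ✓ (rhs at j=0)
  i=1: ✓ (rhs at j=2; lhs holds on [1,1])
  i=2: ✓ (rhs at j=2)
  i=3: ✓ (rhs at j=3)
  i=4: ✓ (rhs at j=5; lhs holds on [4,4])
  i=5: ✓ (rhs at j=5)
  i=6: ✓ (rhs at j=6)
  i=7: ✓ (rhs at j=7)
  i=8: ✗ (lhs fails at k=8 before rhs at j=9)
  i=9: ✓ (rhs at j=9)
  i=10: ✗ (lhs fails at k=10 before rhs at j=11)
Positions where it holds: {0, 1, 2, 3, 4, 5, 6, 7, 9} → 9.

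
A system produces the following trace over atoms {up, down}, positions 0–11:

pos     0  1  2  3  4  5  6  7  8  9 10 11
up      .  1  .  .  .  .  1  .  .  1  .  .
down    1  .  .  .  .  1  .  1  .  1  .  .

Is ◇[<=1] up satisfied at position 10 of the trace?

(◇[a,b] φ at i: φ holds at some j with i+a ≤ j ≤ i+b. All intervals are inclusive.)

Check up at each j in [10,11]:
  j=10: false
  j=11: false
No position in the window satisfies it → formula fails.

False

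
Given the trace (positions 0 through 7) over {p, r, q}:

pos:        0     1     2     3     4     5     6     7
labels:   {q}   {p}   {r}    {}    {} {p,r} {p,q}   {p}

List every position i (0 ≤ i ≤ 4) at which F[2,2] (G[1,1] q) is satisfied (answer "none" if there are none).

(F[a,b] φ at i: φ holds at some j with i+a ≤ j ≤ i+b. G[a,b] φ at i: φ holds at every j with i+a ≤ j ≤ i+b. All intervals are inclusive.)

Evaluate at each i in [0,4]:
  i=0: ✗ (none in [2,2])
  i=1: ✗ (none in [3,3])
  i=2: ✗ (none in [4,4])
  i=3: ✓ (witness j=5)
  i=4: ✗ (none in [6,6])

3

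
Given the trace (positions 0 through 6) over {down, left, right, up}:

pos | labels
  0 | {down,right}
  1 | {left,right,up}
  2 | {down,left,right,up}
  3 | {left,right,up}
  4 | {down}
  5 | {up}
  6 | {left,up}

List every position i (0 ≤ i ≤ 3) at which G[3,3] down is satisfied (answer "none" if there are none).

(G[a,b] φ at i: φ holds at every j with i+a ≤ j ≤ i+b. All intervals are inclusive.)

Evaluate at each i in [0,3]:
  i=0: ✗ (fails at j=3)
  i=1: ✓ (all of [4,4])
  i=2: ✗ (fails at j=5)
  i=3: ✗ (fails at j=6)

1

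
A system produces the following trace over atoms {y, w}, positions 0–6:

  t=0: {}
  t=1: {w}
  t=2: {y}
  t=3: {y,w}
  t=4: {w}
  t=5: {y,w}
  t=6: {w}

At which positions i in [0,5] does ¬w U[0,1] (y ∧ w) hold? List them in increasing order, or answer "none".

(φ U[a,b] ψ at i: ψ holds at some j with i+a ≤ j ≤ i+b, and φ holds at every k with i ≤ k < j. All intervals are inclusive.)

2, 3, 5

Evaluate at each i in [0,5]:
  i=0: ✗ (no rhs in [0,1])
  i=1: ✗ (no rhs in [1,2])
  i=2: ✓ (rhs at j=3; lhs holds on [2,2])
  i=3: ✓ (rhs at j=3)
  i=4: ✗ (lhs fails at k=4 before rhs at j=5)
  i=5: ✓ (rhs at j=5)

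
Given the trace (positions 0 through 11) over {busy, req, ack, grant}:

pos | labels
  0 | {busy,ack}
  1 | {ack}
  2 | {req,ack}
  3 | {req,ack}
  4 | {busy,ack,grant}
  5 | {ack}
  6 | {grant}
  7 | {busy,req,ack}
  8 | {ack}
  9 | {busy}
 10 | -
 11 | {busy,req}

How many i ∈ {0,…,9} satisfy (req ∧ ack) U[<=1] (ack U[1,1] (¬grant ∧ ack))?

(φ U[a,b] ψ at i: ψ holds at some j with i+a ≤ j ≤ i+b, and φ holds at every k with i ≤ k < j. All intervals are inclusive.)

6

Evaluate at each i in [0,9]:
  i=0: ✓ (rhs at j=0)
  i=1: ✓ (rhs at j=1)
  i=2: ✓ (rhs at j=2)
  i=3: ✓ (rhs at j=4; lhs holds on [3,3])
  i=4: ✓ (rhs at j=4)
  i=5: ✗ (no rhs in [5,6])
  i=6: ✗ (lhs fails at k=6 before rhs at j=7)
  i=7: ✓ (rhs at j=7)
  i=8: ✗ (no rhs in [8,9])
  i=9: ✗ (no rhs in [9,10])
Positions where it holds: {0, 1, 2, 3, 4, 7} → 6.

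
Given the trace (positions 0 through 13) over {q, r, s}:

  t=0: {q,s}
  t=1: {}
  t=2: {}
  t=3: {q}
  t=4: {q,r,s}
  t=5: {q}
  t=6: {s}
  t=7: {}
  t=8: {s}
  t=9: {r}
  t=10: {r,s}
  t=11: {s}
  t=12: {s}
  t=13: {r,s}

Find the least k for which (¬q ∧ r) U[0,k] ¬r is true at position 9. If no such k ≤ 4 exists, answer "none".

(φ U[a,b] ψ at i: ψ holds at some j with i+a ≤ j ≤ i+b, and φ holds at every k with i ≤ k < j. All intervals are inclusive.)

Need earliest j ≥ 9 with ¬r, and (¬q ∧ r) at every k in [9,j-1].
  j=9: rhs fails.
  j=10: rhs fails.
  j=11: rhs holds; lhs holds on [9,10]. k = 2.

2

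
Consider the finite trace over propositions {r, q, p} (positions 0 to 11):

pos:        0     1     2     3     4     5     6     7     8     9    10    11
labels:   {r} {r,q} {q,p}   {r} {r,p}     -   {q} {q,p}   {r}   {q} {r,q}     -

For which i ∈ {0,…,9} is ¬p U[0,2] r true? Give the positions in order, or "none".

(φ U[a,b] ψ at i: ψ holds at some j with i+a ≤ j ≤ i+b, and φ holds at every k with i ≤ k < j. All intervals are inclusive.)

0, 1, 3, 4, 8, 9

Evaluate at each i in [0,9]:
  i=0: ✓ (rhs at j=0)
  i=1: ✓ (rhs at j=1)
  i=2: ✗ (lhs fails at k=2 before rhs at j=3)
  i=3: ✓ (rhs at j=3)
  i=4: ✓ (rhs at j=4)
  i=5: ✗ (no rhs in [5,7])
  i=6: ✗ (lhs fails at k=7 before rhs at j=8)
  i=7: ✗ (lhs fails at k=7 before rhs at j=8)
  i=8: ✓ (rhs at j=8)
  i=9: ✓ (rhs at j=10; lhs holds on [9,9])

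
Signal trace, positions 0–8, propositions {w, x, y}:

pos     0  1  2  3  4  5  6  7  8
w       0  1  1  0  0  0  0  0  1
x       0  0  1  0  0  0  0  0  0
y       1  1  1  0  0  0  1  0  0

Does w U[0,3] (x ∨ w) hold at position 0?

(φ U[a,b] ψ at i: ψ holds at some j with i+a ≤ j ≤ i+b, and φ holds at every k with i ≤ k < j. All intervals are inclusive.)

Need some j in [0,3] with (x ∨ w), and w at every k in [0,j-1].
  j=0: (x ∨ w) false.
  j=1: (x ∨ w) holds, but w fails at k=0 → not this j.
  j=2: (x ∨ w) holds, but w fails at k=0 → not this j.
  j=3: (x ∨ w) false.
No j in the window works → until fails.

Does not hold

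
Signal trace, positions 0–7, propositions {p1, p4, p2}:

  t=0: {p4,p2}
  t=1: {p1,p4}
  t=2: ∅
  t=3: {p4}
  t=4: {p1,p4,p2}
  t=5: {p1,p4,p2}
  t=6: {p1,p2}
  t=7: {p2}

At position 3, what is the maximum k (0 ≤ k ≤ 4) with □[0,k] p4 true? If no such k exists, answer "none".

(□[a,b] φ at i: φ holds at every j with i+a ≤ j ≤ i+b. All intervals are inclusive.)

2

p4 must hold from j=3 onward; find where it first fails.
  j=3: holds
  j=4: holds
  j=5: holds
  j=6: fails
Holds on [3,5], so largest k = 2.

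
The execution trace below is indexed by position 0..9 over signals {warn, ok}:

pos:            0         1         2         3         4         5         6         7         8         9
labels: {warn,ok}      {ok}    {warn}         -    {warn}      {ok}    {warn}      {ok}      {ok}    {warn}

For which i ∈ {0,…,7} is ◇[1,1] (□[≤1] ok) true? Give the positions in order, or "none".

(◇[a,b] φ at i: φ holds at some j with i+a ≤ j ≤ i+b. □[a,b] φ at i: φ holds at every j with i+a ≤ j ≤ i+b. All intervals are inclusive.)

6

Evaluate at each i in [0,7]:
  i=0: ✗ (none in [1,1])
  i=1: ✗ (none in [2,2])
  i=2: ✗ (none in [3,3])
  i=3: ✗ (none in [4,4])
  i=4: ✗ (none in [5,5])
  i=5: ✗ (none in [6,6])
  i=6: ✓ (witness j=7)
  i=7: ✗ (none in [8,8])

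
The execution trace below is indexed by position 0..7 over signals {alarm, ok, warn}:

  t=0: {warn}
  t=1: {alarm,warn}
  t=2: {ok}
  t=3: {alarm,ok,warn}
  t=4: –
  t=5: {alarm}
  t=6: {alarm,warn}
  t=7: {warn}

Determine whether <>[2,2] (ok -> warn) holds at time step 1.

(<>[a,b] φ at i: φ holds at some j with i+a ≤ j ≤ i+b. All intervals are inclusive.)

True

Check (ok -> warn) at each j in [3,3]:
  j=3: true
Found at j=3 → formula holds.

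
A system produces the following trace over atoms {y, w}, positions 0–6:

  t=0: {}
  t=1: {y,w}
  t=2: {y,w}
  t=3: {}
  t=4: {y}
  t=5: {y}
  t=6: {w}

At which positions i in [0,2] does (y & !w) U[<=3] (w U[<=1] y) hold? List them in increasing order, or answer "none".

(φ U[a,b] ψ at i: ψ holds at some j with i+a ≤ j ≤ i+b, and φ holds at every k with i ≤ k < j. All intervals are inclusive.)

Evaluate at each i in [0,2]:
  i=0: ✗ (lhs fails at k=0 before rhs at j=1)
  i=1: ✓ (rhs at j=1)
  i=2: ✓ (rhs at j=2)

1, 2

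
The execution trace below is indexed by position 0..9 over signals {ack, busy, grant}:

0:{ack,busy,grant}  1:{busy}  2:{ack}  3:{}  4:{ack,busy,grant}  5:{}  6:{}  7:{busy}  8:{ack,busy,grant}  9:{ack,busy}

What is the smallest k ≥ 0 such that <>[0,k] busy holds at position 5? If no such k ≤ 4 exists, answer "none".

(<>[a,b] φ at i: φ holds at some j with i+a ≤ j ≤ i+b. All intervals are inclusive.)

2

Scan j = 5,6,… for busy:
  j=5: fails
  j=6: fails
  j=7: holds
First hit at j=7, so smallest k = 7-5 = 2.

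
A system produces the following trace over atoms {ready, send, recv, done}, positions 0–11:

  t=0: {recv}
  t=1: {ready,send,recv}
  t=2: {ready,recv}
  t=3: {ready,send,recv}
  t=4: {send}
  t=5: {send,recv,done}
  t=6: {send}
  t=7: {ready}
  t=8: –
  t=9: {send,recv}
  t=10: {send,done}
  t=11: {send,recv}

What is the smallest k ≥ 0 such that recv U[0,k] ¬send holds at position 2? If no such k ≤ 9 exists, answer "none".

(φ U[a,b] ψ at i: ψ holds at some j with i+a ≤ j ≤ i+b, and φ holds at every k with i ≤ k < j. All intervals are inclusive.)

0

Need earliest j ≥ 2 with ¬send, and recv at every k in [2,j-1].
  j=2: rhs holds (empty prefix). k = 0.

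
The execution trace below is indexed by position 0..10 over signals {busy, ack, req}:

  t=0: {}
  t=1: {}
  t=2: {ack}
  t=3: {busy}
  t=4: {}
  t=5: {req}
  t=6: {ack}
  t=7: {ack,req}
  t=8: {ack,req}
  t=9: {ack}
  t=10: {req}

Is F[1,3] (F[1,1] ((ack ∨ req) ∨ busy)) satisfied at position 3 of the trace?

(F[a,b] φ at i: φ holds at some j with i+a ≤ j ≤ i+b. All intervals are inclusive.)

Check F[1,1] ((ack ∨ req) ∨ busy) at each j in [4,6]:
  j=4: holds (witness at 5)
  j=5: holds (witness at 6)
  j=6: holds (witness at 7)
Found at j=4 → formula holds.

True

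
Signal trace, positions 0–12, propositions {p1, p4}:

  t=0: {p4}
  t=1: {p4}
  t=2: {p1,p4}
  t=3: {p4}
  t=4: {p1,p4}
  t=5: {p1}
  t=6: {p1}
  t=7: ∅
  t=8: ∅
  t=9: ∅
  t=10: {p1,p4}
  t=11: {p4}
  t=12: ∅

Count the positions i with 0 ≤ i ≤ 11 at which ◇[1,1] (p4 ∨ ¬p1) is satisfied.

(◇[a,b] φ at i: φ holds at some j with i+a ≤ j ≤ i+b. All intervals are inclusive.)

Evaluate at each i in [0,11]:
  i=0: ✓ (witness j=1)
  i=1: ✓ (witness j=2)
  i=2: ✓ (witness j=3)
  i=3: ✓ (witness j=4)
  i=4: ✗ (none in [5,5])
  i=5: ✗ (none in [6,6])
  i=6: ✓ (witness j=7)
  i=7: ✓ (witness j=8)
  i=8: ✓ (witness j=9)
  i=9: ✓ (witness j=10)
  i=10: ✓ (witness j=11)
  i=11: ✓ (witness j=12)
Positions where it holds: {0, 1, 2, 3, 6, 7, 8, 9, 10, 11} → 10.

10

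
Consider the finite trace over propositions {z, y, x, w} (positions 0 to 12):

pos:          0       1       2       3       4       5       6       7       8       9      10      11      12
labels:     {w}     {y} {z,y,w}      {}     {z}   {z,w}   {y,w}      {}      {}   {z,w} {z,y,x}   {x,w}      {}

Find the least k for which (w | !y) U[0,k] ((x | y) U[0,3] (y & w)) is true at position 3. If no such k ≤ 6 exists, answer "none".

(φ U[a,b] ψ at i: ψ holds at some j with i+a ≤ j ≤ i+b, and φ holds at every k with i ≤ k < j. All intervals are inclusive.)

Need earliest j ≥ 3 with ((x | y) U[0,3] (y & w)), and (w | !y) at every k in [3,j-1].
  j=3: rhs fails.
  j=4: rhs fails.
  j=5: rhs fails.
  j=6: rhs holds; lhs holds on [3,5]. k = 3.

3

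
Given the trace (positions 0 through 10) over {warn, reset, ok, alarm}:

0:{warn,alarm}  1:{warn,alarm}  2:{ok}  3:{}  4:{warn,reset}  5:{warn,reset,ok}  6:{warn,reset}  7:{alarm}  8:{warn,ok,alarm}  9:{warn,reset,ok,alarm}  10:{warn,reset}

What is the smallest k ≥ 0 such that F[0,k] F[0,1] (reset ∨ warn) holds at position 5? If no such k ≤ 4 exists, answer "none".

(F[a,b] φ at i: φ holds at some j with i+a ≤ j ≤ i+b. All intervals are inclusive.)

0

Scan j = 5,6,… for F[0,1] (reset ∨ warn):
  j=5: holds
First hit at j=5, so smallest k = 5-5 = 0.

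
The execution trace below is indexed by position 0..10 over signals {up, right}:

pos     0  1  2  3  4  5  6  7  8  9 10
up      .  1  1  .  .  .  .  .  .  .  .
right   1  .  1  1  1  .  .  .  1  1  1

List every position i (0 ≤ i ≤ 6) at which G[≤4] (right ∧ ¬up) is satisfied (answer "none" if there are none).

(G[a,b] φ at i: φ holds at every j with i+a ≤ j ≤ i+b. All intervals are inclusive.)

Evaluate at each i in [0,6]:
  i=0: ✗ (fails at j=1)
  i=1: ✗ (fails at j=1)
  i=2: ✗ (fails at j=2)
  i=3: ✗ (fails at j=5)
  i=4: ✗ (fails at j=5)
  i=5: ✗ (fails at j=5)
  i=6: ✗ (fails at j=6)

none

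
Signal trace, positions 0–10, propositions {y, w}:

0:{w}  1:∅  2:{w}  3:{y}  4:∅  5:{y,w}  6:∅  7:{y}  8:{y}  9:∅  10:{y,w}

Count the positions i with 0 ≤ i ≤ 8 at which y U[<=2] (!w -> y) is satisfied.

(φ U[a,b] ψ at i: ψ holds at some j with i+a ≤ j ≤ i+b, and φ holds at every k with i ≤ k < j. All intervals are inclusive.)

Evaluate at each i in [0,8]:
  i=0: ✓ (rhs at j=0)
  i=1: ✗ (lhs fails at k=1 before rhs at j=2)
  i=2: ✓ (rhs at j=2)
  i=3: ✓ (rhs at j=3)
  i=4: ✗ (lhs fails at k=4 before rhs at j=5)
  i=5: ✓ (rhs at j=5)
  i=6: ✗ (lhs fails at k=6 before rhs at j=7)
  i=7: ✓ (rhs at j=7)
  i=8: ✓ (rhs at j=8)
Positions where it holds: {0, 2, 3, 5, 7, 8} → 6.

6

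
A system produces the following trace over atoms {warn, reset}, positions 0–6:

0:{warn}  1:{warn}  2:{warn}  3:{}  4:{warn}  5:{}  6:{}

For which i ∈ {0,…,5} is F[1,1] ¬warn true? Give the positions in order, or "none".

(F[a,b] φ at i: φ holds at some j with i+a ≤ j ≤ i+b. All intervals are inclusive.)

2, 4, 5

Evaluate at each i in [0,5]:
  i=0: ✗ (none in [1,1])
  i=1: ✗ (none in [2,2])
  i=2: ✓ (witness j=3)
  i=3: ✗ (none in [4,4])
  i=4: ✓ (witness j=5)
  i=5: ✓ (witness j=6)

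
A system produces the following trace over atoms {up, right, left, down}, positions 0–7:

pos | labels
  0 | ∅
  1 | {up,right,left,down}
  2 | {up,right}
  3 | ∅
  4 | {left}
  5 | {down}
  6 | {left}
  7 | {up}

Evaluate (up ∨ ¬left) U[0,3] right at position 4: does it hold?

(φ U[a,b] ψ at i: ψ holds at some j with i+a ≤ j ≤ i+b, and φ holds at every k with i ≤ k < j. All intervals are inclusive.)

Need some j in [4,7] with right, and (up ∨ ¬left) at every k in [4,j-1].
  j=4: right false.
  j=5: right false.
  j=6: right false.
  j=7: right false.
No j in the window works → until fails.

False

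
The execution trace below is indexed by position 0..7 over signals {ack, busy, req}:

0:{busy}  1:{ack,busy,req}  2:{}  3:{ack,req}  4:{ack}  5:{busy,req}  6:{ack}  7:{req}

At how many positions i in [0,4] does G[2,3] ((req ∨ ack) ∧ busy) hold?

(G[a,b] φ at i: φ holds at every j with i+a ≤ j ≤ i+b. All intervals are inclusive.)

0

Evaluate at each i in [0,4]:
  i=0: ✗ (fails at j=2)
  i=1: ✗ (fails at j=3)
  i=2: ✗ (fails at j=4)
  i=3: ✗ (fails at j=6)
  i=4: ✗ (fails at j=6)
Positions where it holds: {} → 0.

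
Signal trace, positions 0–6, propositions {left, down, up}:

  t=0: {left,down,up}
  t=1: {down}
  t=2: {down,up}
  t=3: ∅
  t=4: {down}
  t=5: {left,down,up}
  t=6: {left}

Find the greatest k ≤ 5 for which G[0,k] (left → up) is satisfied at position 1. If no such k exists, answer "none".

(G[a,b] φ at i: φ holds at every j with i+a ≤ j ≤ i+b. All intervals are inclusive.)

(left → up) must hold from j=1 onward; find where it first fails.
  j=1: holds
  j=2: holds
  j=3: holds
  j=4: holds
  j=5: holds
  j=6: fails
Holds on [1,5], so largest k = 4.

4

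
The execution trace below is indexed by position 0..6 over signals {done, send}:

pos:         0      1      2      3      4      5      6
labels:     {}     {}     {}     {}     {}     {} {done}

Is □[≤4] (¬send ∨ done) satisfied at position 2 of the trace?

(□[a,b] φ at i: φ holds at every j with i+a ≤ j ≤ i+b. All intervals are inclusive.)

Check (¬send ∨ done) at every j in [2,6]:
  j=2: true
  j=3: true
  j=4: true
  j=5: true
  j=6: true
All positions satisfy it → formula holds.

Yes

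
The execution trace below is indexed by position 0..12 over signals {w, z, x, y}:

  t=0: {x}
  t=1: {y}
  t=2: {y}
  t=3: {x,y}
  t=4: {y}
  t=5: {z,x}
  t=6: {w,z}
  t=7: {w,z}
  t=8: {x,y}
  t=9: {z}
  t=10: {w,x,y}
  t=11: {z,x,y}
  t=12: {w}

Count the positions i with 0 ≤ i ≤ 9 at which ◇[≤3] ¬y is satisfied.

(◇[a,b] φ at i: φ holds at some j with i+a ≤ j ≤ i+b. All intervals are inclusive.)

9

Evaluate at each i in [0,9]:
  i=0: ✓ (witness j=0)
  i=1: ✗ (none in [1,4])
  i=2: ✓ (witness j=5)
  i=3: ✓ (witness j=5)
  i=4: ✓ (witness j=5)
  i=5: ✓ (witness j=5)
  i=6: ✓ (witness j=6)
  i=7: ✓ (witness j=7)
  i=8: ✓ (witness j=9)
  i=9: ✓ (witness j=9)
Positions where it holds: {0, 2, 3, 4, 5, 6, 7, 8, 9} → 9.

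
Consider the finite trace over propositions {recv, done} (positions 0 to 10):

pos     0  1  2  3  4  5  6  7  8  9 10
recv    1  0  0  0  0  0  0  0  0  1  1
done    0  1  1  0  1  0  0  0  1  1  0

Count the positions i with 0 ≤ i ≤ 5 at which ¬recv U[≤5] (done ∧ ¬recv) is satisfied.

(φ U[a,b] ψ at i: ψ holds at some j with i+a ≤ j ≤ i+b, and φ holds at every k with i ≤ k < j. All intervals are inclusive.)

Evaluate at each i in [0,5]:
  i=0: ✗ (lhs fails at k=0 before rhs at j=1)
  i=1: ✓ (rhs at j=1)
  i=2: ✓ (rhs at j=2)
  i=3: ✓ (rhs at j=4; lhs holds on [3,3])
  i=4: ✓ (rhs at j=4)
  i=5: ✓ (rhs at j=8; lhs holds on [5,7])
Positions where it holds: {1, 2, 3, 4, 5} → 5.

5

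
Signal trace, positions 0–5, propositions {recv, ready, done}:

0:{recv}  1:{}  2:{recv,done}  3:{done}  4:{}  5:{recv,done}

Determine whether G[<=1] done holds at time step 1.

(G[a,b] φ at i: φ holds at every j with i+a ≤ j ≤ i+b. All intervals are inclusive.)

False

Check done at every j in [1,2]:
  j=1: false
  j=2: true
Fails at j=1 → formula fails.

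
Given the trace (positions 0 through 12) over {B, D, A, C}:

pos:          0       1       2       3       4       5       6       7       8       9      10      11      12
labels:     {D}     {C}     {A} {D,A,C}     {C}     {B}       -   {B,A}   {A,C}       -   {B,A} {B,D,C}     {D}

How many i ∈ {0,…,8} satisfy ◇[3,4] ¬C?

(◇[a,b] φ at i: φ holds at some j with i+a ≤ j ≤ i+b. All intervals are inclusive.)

8

Evaluate at each i in [0,8]:
  i=0: ✗ (none in [3,4])
  i=1: ✓ (witness j=5)
  i=2: ✓ (witness j=5)
  i=3: ✓ (witness j=6)
  i=4: ✓ (witness j=7)
  i=5: ✓ (witness j=9)
  i=6: ✓ (witness j=9)
  i=7: ✓ (witness j=10)
  i=8: ✓ (witness j=12)
Positions where it holds: {1, 2, 3, 4, 5, 6, 7, 8} → 8.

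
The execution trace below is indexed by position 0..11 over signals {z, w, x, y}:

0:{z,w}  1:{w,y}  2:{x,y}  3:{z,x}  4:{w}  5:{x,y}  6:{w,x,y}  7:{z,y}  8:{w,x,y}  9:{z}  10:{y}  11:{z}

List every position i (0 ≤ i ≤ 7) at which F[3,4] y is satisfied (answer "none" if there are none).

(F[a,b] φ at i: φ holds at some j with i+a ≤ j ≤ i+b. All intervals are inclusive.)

Evaluate at each i in [0,7]:
  i=0: ✗ (none in [3,4])
  i=1: ✓ (witness j=5)
  i=2: ✓ (witness j=5)
  i=3: ✓ (witness j=6)
  i=4: ✓ (witness j=7)
  i=5: ✓ (witness j=8)
  i=6: ✓ (witness j=10)
  i=7: ✓ (witness j=10)

1, 2, 3, 4, 5, 6, 7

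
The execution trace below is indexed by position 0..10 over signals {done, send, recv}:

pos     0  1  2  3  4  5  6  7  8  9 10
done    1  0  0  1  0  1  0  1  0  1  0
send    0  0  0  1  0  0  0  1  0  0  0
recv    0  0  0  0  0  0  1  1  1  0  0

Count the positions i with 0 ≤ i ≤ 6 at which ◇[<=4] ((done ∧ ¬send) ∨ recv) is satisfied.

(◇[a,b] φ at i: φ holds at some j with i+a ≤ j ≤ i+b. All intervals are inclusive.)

7

Evaluate at each i in [0,6]:
  i=0: ✓ (witness j=0)
  i=1: ✓ (witness j=5)
  i=2: ✓ (witness j=5)
  i=3: ✓ (witness j=5)
  i=4: ✓ (witness j=5)
  i=5: ✓ (witness j=5)
  i=6: ✓ (witness j=6)
Positions where it holds: {0, 1, 2, 3, 4, 5, 6} → 7.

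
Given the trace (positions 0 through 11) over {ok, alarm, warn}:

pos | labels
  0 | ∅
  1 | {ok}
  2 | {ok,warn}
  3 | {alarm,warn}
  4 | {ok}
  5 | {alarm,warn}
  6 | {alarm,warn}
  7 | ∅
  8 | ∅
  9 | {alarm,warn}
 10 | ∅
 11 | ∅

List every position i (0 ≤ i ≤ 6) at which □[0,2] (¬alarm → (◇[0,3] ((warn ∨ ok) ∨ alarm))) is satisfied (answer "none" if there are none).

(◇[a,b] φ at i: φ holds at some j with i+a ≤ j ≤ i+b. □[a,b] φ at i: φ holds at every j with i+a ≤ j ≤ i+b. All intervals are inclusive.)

Evaluate at each i in [0,6]:
  i=0: ✓ (all of [0,2])
  i=1: ✓ (all of [1,3])
  i=2: ✓ (all of [2,4])
  i=3: ✓ (all of [3,5])
  i=4: ✓ (all of [4,6])
  i=5: ✓ (all of [5,7])
  i=6: ✓ (all of [6,8])

0, 1, 2, 3, 4, 5, 6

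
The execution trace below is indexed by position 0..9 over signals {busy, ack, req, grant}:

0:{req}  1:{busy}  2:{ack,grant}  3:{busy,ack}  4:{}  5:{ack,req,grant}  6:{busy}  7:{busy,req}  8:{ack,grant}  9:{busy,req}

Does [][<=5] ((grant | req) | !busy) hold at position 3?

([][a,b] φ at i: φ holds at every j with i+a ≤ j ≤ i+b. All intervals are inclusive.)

Check ((grant | req) | !busy) at every j in [3,8]:
  j=3: false
  j=4: true
  j=5: true
  j=6: false
  j=7: true
  j=8: true
Fails at j=3 → formula fails.

False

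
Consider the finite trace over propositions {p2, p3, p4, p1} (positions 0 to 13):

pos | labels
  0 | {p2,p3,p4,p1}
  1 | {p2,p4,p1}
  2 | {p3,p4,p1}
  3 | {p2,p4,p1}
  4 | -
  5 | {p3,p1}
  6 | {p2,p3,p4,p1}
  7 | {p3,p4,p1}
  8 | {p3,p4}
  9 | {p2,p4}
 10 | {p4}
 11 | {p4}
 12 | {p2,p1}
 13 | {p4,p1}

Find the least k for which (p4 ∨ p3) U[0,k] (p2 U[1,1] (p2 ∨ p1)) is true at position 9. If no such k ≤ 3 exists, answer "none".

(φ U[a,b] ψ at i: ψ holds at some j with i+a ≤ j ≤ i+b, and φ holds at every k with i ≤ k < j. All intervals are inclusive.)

3

Need earliest j ≥ 9 with (p2 U[1,1] (p2 ∨ p1)), and (p4 ∨ p3) at every k in [9,j-1].
  j=9: rhs fails.
  j=10: rhs fails.
  j=11: rhs fails.
  j=12: rhs holds; lhs holds on [9,11]. k = 3.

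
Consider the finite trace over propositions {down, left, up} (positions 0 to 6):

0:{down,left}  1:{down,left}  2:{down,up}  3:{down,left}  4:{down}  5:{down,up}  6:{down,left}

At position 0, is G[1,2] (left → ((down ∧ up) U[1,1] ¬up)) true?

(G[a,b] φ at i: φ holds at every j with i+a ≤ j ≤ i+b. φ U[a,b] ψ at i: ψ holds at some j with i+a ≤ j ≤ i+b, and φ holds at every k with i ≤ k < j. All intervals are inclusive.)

Check (left → ((down ∧ up) U[1,1] ¬up)) at every j in [1,2]:
  j=1: antecedent true; consequent fails → ✗
  j=2: antecedent false → ✓
Fails at j=1 → formula fails.

Does not hold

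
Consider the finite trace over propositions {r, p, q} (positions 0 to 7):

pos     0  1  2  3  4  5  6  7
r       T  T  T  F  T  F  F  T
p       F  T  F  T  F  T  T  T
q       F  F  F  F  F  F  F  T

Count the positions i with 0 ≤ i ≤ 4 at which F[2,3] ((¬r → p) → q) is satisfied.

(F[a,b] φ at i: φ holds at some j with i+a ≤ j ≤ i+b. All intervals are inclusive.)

Evaluate at each i in [0,4]:
  i=0: ✗ (none in [2,3])
  i=1: ✗ (none in [3,4])
  i=2: ✗ (none in [4,5])
  i=3: ✗ (none in [5,6])
  i=4: ✓ (witness j=7)
Positions where it holds: {4} → 1.

1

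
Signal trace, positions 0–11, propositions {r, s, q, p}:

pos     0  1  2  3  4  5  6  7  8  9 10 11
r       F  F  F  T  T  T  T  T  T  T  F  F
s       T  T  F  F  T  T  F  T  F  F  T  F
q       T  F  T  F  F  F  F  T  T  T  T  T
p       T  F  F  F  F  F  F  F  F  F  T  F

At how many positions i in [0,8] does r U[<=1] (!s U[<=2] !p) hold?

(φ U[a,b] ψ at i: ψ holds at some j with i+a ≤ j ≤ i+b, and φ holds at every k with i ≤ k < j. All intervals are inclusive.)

8

Evaluate at each i in [0,8]:
  i=0: ✗ (lhs fails at k=0 before rhs at j=1)
  i=1: ✓ (rhs at j=1)
  i=2: ✓ (rhs at j=2)
  i=3: ✓ (rhs at j=3)
  i=4: ✓ (rhs at j=4)
  i=5: ✓ (rhs at j=5)
  i=6: ✓ (rhs at j=6)
  i=7: ✓ (rhs at j=7)
  i=8: ✓ (rhs at j=8)
Positions where it holds: {1, 2, 3, 4, 5, 6, 7, 8} → 8.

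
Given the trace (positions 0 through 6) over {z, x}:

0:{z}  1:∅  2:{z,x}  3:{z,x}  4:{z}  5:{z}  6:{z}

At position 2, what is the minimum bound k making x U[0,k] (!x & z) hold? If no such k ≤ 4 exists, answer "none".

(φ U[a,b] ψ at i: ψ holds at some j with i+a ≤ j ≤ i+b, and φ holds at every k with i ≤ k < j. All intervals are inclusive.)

2

Need earliest j ≥ 2 with (!x & z), and x at every k in [2,j-1].
  j=2: rhs fails.
  j=3: rhs fails.
  j=4: rhs holds; lhs holds on [2,3]. k = 2.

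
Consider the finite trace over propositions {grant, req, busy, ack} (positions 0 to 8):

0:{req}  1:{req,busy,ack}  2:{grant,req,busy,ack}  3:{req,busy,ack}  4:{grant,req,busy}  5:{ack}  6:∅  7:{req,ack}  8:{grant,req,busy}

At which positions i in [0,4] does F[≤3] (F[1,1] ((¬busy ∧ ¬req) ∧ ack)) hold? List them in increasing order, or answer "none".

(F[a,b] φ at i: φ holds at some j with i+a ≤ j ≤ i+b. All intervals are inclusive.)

Evaluate at each i in [0,4]:
  i=0: ✗ (none in [0,3])
  i=1: ✓ (witness j=4)
  i=2: ✓ (witness j=4)
  i=3: ✓ (witness j=4)
  i=4: ✓ (witness j=4)

1, 2, 3, 4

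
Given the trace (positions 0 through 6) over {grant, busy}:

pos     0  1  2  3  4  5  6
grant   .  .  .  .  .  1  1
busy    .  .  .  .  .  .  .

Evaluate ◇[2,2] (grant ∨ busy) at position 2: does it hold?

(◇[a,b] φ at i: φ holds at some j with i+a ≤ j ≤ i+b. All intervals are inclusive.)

Check (grant ∨ busy) at each j in [4,4]:
  j=4: false
No position in the window satisfies it → formula fails.

No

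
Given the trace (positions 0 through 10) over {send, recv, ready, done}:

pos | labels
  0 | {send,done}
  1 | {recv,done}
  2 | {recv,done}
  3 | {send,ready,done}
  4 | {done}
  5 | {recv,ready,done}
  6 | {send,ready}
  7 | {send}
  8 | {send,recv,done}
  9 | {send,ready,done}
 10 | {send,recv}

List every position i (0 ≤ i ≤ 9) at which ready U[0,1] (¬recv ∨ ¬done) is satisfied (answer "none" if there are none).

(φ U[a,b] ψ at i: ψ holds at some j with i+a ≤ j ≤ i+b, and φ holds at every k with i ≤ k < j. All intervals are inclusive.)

0, 3, 4, 5, 6, 7, 9

Evaluate at each i in [0,9]:
  i=0: ✓ (rhs at j=0)
  i=1: ✗ (no rhs in [1,2])
  i=2: ✗ (lhs fails at k=2 before rhs at j=3)
  i=3: ✓ (rhs at j=3)
  i=4: ✓ (rhs at j=4)
  i=5: ✓ (rhs at j=6; lhs holds on [5,5])
  i=6: ✓ (rhs at j=6)
  i=7: ✓ (rhs at j=7)
  i=8: ✗ (lhs fails at k=8 before rhs at j=9)
  i=9: ✓ (rhs at j=9)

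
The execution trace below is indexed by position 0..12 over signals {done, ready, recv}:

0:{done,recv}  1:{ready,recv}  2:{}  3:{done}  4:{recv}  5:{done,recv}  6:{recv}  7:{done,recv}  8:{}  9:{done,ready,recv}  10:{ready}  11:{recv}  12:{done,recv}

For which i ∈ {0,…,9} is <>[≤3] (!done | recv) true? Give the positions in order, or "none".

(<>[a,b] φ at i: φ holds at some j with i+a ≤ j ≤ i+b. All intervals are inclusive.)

0, 1, 2, 3, 4, 5, 6, 7, 8, 9

Evaluate at each i in [0,9]:
  i=0: ✓ (witness j=0)
  i=1: ✓ (witness j=1)
  i=2: ✓ (witness j=2)
  i=3: ✓ (witness j=4)
  i=4: ✓ (witness j=4)
  i=5: ✓ (witness j=5)
  i=6: ✓ (witness j=6)
  i=7: ✓ (witness j=7)
  i=8: ✓ (witness j=8)
  i=9: ✓ (witness j=9)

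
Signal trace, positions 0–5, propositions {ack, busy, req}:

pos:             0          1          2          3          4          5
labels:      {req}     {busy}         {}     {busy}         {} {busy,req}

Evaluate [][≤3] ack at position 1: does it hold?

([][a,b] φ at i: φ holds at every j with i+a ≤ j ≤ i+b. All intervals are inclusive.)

No

Check ack at every j in [1,4]:
  j=1: false
  j=2: false
  j=3: false
  j=4: false
Fails at j=1 → formula fails.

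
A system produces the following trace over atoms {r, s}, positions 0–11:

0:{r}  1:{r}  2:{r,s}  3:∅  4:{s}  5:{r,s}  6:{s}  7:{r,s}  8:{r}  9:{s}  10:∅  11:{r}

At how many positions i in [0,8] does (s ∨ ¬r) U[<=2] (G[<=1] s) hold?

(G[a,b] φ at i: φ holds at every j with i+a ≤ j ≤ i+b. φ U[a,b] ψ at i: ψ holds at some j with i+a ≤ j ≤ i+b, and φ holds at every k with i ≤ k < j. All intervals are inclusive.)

5

Evaluate at each i in [0,8]:
  i=0: ✗ (no rhs in [0,2])
  i=1: ✗ (no rhs in [1,3])
  i=2: ✓ (rhs at j=4; lhs holds on [2,3])
  i=3: ✓ (rhs at j=4; lhs holds on [3,3])
  i=4: ✓ (rhs at j=4)
  i=5: ✓ (rhs at j=5)
  i=6: ✓ (rhs at j=6)
  i=7: ✗ (no rhs in [7,9])
  i=8: ✗ (no rhs in [8,10])
Positions where it holds: {2, 3, 4, 5, 6} → 5.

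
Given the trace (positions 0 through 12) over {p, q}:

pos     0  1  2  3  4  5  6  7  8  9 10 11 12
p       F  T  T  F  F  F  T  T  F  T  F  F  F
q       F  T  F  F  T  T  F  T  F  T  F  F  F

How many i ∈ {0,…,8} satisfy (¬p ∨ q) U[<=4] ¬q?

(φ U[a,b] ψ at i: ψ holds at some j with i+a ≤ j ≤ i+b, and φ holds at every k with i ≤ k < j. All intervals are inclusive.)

Evaluate at each i in [0,8]:
  i=0: ✓ (rhs at j=0)
  i=1: ✓ (rhs at j=2; lhs holds on [1,1])
  i=2: ✓ (rhs at j=2)
  i=3: ✓ (rhs at j=3)
  i=4: ✓ (rhs at j=6; lhs holds on [4,5])
  i=5: ✓ (rhs at j=6; lhs holds on [5,5])
  i=6: ✓ (rhs at j=6)
  i=7: ✓ (rhs at j=8; lhs holds on [7,7])
  i=8: ✓ (rhs at j=8)
Positions where it holds: {0, 1, 2, 3, 4, 5, 6, 7, 8} → 9.

9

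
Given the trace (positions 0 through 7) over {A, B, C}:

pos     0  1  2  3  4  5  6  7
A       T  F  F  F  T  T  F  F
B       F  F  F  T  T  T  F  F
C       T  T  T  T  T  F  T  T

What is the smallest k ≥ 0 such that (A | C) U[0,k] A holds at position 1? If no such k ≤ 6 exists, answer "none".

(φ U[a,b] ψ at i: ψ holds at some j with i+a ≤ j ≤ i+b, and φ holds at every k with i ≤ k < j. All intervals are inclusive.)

Need earliest j ≥ 1 with A, and (A | C) at every k in [1,j-1].
  j=1: rhs fails.
  j=2: rhs fails.
  j=3: rhs fails.
  j=4: rhs holds; lhs holds on [1,3]. k = 3.

3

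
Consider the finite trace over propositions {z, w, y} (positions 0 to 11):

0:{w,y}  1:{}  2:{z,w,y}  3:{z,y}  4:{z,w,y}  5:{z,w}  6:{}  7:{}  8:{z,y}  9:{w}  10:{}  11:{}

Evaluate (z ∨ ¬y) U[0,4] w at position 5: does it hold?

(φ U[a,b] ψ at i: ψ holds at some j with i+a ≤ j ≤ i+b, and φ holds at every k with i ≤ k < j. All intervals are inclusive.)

Need some j in [5,9] with w, and (z ∨ ¬y) at every k in [5,j-1].
  j=5: w holds; no prefix to check → satisfied.

True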